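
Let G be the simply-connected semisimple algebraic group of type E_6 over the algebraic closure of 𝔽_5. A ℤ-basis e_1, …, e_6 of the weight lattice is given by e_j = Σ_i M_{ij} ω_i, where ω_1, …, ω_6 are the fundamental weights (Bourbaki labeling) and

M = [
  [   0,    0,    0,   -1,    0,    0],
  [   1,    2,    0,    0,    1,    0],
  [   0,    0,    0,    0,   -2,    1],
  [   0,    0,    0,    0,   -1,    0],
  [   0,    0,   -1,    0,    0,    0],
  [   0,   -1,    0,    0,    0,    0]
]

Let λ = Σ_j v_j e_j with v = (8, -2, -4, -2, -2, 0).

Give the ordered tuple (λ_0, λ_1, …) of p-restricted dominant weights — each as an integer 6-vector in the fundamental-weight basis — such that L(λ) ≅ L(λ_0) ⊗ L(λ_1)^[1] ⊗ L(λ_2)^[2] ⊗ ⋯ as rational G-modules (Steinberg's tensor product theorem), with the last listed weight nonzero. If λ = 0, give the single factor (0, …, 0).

((2, 2, 4, 2, 4, 2),)

Converting to the ω-basis (c_i = row i of M dotted with v = (8, -2, -4, -2, -2, 0)):
  c_1 = 0·8 + (0)·(-2) + (0)·(-4) + (-1)·(-2) + (0)·(-2) + 0·0 = 2
  c_2 = 1·8 + (2)·(-2) + (0)·(-4) + (0)·(-2) + (1)·(-2) + 0·0 = 2
  c_3 = 0·8 + (0)·(-2) + (0)·(-4) + (0)·(-2) + (-2)·(-2) + 1·0 = 4
  c_4 = 0·8 + (0)·(-2) + (0)·(-4) + (0)·(-2) + (-1)·(-2) + 0·0 = 2
  c_5 = 0·8 + (0)·(-2) + (-1)·(-4) + (0)·(-2) + (0)·(-2) + 0·0 = 4
  c_6 = 0·8 + (-1)·(-2) + (0)·(-4) + (0)·(-2) + (0)·(-2) + 0·0 = 2
Expand coordinatewise in base 5:
  c_1 = 2 = 2·5^0
  c_2 = 2 = 2·5^0
  c_3 = 4 = 4·5^0
  c_4 = 2 = 2·5^0
  c_5 = 4 = 4·5^0
  c_6 = 2 = 2·5^0
p-restricted factor λ_0 = (2, 2, 4, 2, 4, 2)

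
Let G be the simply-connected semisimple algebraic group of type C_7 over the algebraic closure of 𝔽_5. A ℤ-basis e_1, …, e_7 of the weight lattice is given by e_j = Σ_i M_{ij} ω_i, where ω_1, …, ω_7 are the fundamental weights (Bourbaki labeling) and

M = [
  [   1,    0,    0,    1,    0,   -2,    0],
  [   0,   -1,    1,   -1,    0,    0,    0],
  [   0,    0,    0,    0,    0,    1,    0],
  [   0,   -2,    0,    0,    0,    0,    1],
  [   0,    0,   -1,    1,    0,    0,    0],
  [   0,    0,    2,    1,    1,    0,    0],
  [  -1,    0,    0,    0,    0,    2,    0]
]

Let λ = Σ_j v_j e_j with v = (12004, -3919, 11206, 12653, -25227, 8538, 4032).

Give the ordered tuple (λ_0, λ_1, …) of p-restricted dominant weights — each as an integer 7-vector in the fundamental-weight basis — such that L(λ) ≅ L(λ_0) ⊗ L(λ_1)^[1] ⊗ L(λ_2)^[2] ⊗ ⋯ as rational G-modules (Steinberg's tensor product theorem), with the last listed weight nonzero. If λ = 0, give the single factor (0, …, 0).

Compute c_i = Σ_j M_{ij} v_j with v = (12004, -3919, 11206, 12653, -25227, 8538, 4032):
  c_1 = 1·12004 + (0)·(-3919) + 0·11206 + 1·12653 + (0)·(-25227) + (-2)·(8538) + 0·4032 = 7581
  c_2 = 0·12004 + (-1)·(-3919) + 1·11206 + (-1)·(12653) + (0)·(-25227) + 0·8538 + 0·4032 = 2472
  c_3 = 0·12004 + (0)·(-3919) + 0·11206 + 0·12653 + (0)·(-25227) + 1·8538 + 0·4032 = 8538
  c_4 = 0·12004 + (-2)·(-3919) + 0·11206 + 0·12653 + (0)·(-25227) + 0·8538 + 1·4032 = 11870
  c_5 = 0·12004 + (0)·(-3919) + (-1)·(11206) + 1·12653 + (0)·(-25227) + 0·8538 + 0·4032 = 1447
  c_6 = 0·12004 + (0)·(-3919) + 2·11206 + 1·12653 + (1)·(-25227) + 0·8538 + 0·4032 = 9838
  c_7 = (-1)·(12004) + (0)·(-3919) + 0·11206 + 0·12653 + (0)·(-25227) + 2·8538 + 0·4032 = 5072
Expand coordinatewise in base 5:
  c_1 = 7581 = 1·5^0 + 1·5^1 + 3·5^2 + 0·5^3 + 2·5^4 + 2·5^5
  c_2 = 2472 = 2·5^0 + 4·5^1 + 3·5^2 + 4·5^3 + 3·5^4
  c_3 = 8538 = 3·5^0 + 2·5^1 + 1·5^2 + 3·5^3 + 3·5^4 + 2·5^5
  c_4 = 11870 = 0·5^0 + 4·5^1 + 4·5^2 + 4·5^3 + 3·5^4 + 3·5^5
  c_5 = 1447 = 2·5^0 + 4·5^1 + 2·5^2 + 1·5^3 + 2·5^4
  c_6 = 9838 = 3·5^0 + 2·5^1 + 3·5^2 + 3·5^3 + 0·5^4 + 3·5^5
  c_7 = 5072 = 2·5^0 + 4·5^1 + 2·5^2 + 0·5^3 + 3·5^4 + 1·5^5
p-restricted factor λ_0 = (1, 2, 3, 0, 2, 3, 2)
p-restricted factor λ_1 = (1, 4, 2, 4, 4, 2, 4)
p-restricted factor λ_2 = (3, 3, 1, 4, 2, 3, 2)
p-restricted factor λ_3 = (0, 4, 3, 4, 1, 3, 0)
p-restricted factor λ_4 = (2, 3, 3, 3, 2, 0, 3)
p-restricted factor λ_5 = (2, 0, 2, 3, 0, 3, 1)

((1, 2, 3, 0, 2, 3, 2), (1, 4, 2, 4, 4, 2, 4), (3, 3, 1, 4, 2, 3, 2), (0, 4, 3, 4, 1, 3, 0), (2, 3, 3, 3, 2, 0, 3), (2, 0, 2, 3, 0, 3, 1))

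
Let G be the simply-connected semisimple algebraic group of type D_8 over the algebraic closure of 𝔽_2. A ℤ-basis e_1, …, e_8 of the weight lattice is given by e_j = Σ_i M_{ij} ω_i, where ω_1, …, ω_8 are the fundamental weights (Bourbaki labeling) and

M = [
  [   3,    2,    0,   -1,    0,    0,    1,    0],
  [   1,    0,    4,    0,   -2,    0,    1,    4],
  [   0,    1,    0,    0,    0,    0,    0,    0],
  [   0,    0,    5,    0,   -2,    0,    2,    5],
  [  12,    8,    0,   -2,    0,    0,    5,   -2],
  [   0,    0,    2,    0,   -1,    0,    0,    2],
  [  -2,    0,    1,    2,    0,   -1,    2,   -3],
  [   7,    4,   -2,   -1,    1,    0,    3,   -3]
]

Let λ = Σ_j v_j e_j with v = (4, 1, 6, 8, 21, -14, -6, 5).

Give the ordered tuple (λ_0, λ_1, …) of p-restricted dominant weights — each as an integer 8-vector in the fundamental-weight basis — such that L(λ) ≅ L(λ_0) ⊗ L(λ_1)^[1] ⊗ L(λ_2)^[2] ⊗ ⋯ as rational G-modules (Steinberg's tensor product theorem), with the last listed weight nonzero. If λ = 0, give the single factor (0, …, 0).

In the fundamental-weight basis, λ has coordinates c = M·v (v = (4, 1, 6, 8, 21, -14, -6, 5)):
  c_1 = 3·4 + 2·1 + 0·6 + (-1)·(8) + 0·21 + (0)·(-14) + (1)·(-6) + 0·5 = 0
  c_2 = 1·4 + 0·1 + 4·6 + 0·8 + (-2)·(21) + (0)·(-14) + (1)·(-6) + 4·5 = 0
  c_3 = 0·4 + 1·1 + 0·6 + 0·8 + 0·21 + (0)·(-14) + (0)·(-6) + 0·5 = 1
  c_4 = 0·4 + 0·1 + 5·6 + 0·8 + (-2)·(21) + (0)·(-14) + (2)·(-6) + 5·5 = 1
  c_5 = 12·4 + 8·1 + 0·6 + (-2)·(8) + 0·21 + (0)·(-14) + (5)·(-6) + (-2)·(5) = 0
  c_6 = 0·4 + 0·1 + 2·6 + 0·8 + (-1)·(21) + (0)·(-14) + (0)·(-6) + 2·5 = 1
  c_7 = (-2)·(4) + 0·1 + 1·6 + 2·8 + 0·21 + (-1)·(-14) + (2)·(-6) + (-3)·(5) = 1
  c_8 = 7·4 + 4·1 + (-2)·(6) + (-1)·(8) + 1·21 + (0)·(-14) + (3)·(-6) + (-3)·(5) = 0
Writing each c_i in base p = 2:
  c_1 = 0
  c_2 = 0
  c_3 = 1 = 1·2^0
  c_4 = 1 = 1·2^0
  c_5 = 0
  c_6 = 1 = 1·2^0
  c_7 = 1 = 1·2^0
  c_8 = 0
λ_0 = (0, 0, 1, 1, 0, 1, 1, 0)

((0, 0, 1, 1, 0, 1, 1, 0),)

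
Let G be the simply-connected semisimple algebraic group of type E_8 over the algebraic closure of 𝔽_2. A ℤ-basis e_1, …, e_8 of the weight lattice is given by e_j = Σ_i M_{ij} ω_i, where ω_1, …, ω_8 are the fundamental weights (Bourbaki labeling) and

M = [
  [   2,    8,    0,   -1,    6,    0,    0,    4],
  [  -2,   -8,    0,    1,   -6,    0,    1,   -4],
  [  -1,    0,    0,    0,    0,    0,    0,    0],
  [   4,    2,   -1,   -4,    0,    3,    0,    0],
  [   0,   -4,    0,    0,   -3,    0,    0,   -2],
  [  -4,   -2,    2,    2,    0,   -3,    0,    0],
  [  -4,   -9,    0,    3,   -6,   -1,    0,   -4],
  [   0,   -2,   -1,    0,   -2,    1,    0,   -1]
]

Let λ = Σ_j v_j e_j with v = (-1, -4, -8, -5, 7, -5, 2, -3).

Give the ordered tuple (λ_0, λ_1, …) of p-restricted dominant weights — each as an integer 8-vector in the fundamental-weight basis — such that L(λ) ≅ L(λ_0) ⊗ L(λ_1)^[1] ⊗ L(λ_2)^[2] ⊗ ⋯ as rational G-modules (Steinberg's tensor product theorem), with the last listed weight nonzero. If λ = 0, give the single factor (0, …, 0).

((1, 1, 1, 1, 1, 1, 0, 0),)

In the fundamental-weight basis, λ has coordinates c = M·v (v = (-1, -4, -8, -5, 7, -5, 2, -3)):
  c_1 = (2)·(-1) + (8)·(-4) + (0)·(-8) + (-1)·(-5) + (6)·(7) + (0)·(-5) + (0)·(2) + (4)·(-3) = 1
  c_2 = (-2)·(-1) + (-8)·(-4) + (0)·(-8) + (1)·(-5) + (-6)·(7) + (0)·(-5) + (1)·(2) + (-4)·(-3) = 1
  c_3 = (-1)·(-1) + (0)·(-4) + (0)·(-8) + (0)·(-5) + (0)·(7) + (0)·(-5) + (0)·(2) + (0)·(-3) = 1
  c_4 = (4)·(-1) + (2)·(-4) + (-1)·(-8) + (-4)·(-5) + (0)·(7) + (3)·(-5) + (0)·(2) + (0)·(-3) = 1
  c_5 = (0)·(-1) + (-4)·(-4) + (0)·(-8) + (0)·(-5) + (-3)·(7) + (0)·(-5) + (0)·(2) + (-2)·(-3) = 1
  c_6 = (-4)·(-1) + (-2)·(-4) + (2)·(-8) + (2)·(-5) + (0)·(7) + (-3)·(-5) + (0)·(2) + (0)·(-3) = 1
  c_7 = (-4)·(-1) + (-9)·(-4) + (0)·(-8) + (3)·(-5) + (-6)·(7) + (-1)·(-5) + (0)·(2) + (-4)·(-3) = 0
  c_8 = (0)·(-1) + (-2)·(-4) + (-1)·(-8) + (0)·(-5) + (-2)·(7) + (1)·(-5) + (0)·(2) + (-1)·(-3) = 0
p = 2; digits c_i = Σ_j d_{ij}·2^j, 0 ≤ d_{ij} < 2:
  c_1 = 1 = 1·2^0
  c_2 = 1 = 1·2^0
  c_3 = 1 = 1·2^0
  c_4 = 1 = 1·2^0
  c_5 = 1 = 1·2^0
  c_6 = 1 = 1·2^0
  c_7 = 0
  c_8 = 0
λ_0 = (1, 1, 1, 1, 1, 1, 0, 0)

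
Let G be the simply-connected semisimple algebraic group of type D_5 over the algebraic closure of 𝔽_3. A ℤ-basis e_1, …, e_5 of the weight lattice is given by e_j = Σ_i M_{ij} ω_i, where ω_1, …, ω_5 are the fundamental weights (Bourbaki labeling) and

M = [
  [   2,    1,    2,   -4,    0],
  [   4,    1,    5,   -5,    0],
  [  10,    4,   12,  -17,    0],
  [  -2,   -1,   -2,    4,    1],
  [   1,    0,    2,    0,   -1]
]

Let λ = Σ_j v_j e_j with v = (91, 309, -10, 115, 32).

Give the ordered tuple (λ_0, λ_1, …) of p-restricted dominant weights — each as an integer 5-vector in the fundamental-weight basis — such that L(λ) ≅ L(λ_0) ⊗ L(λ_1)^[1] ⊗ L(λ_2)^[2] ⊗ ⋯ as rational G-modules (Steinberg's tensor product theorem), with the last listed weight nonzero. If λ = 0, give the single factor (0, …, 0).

((2, 0, 2, 0, 0), (0, 1, 2, 1, 1), (1, 2, 1, 2, 1), (0, 1, 2, 0, 1))

In the fundamental-weight basis, λ has coordinates c = M·v (v = (91, 309, -10, 115, 32)):
  c_1 = (2)·(91) + (1)·(309) + (2)·(-10) + (-4)·(115) + (0)·(32) = 11
  c_2 = (4)·(91) + (1)·(309) + (5)·(-10) + (-5)·(115) + (0)·(32) = 48
  c_3 = (10)·(91) + (4)·(309) + (12)·(-10) + (-17)·(115) + (0)·(32) = 71
  c_4 = (-2)·(91) + (-1)·(309) + (-2)·(-10) + (4)·(115) + (1)·(32) = 21
  c_5 = (1)·(91) + (0)·(309) + (2)·(-10) + (0)·(115) + (-1)·(32) = 39
Base-3 expansion of each c_i:
  c_1 = 11 = 2·3^0 + 0·3^1 + 1·3^2
  c_2 = 48 = 0·3^0 + 1·3^1 + 2·3^2 + 1·3^3
  c_3 = 71 = 2·3^0 + 2·3^1 + 1·3^2 + 2·3^3
  c_4 = 21 = 0·3^0 + 1·3^1 + 2·3^2
  c_5 = 39 = 0·3^0 + 1·3^1 + 1·3^2 + 1·3^3
λ_0 = (2, 0, 2, 0, 0)
λ_1 = (0, 1, 2, 1, 1)
λ_2 = (1, 2, 1, 2, 1)
λ_3 = (0, 1, 2, 0, 1)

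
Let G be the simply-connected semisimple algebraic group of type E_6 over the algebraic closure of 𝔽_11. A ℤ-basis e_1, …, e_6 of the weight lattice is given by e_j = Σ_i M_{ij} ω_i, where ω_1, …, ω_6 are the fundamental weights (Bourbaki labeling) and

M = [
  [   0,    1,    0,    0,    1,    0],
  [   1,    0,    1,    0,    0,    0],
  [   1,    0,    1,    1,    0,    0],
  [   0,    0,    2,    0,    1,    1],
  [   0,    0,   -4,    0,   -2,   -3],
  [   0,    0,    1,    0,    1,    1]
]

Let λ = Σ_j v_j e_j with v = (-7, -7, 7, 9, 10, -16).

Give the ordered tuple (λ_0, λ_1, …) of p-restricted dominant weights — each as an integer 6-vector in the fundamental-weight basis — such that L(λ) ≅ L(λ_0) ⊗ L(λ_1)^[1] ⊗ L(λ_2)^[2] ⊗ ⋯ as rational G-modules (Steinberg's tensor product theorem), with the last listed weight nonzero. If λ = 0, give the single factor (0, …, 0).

ω-coordinates c = M·v, v = (-7, -7, 7, 9, 10, -16):
  c_1 = (0)·(-7) + (1)·(-7) + 0·7 + 0·9 + 1·10 + (0)·(-16) = 3
  c_2 = (1)·(-7) + (0)·(-7) + 1·7 + 0·9 + 0·10 + (0)·(-16) = 0
  c_3 = (1)·(-7) + (0)·(-7) + 1·7 + 1·9 + 0·10 + (0)·(-16) = 9
  c_4 = (0)·(-7) + (0)·(-7) + 2·7 + 0·9 + 1·10 + (1)·(-16) = 8
  c_5 = (0)·(-7) + (0)·(-7) + (-4)·(7) + 0·9 + (-2)·(10) + (-3)·(-16) = 0
  c_6 = (0)·(-7) + (0)·(-7) + 1·7 + 0·9 + 1·10 + (1)·(-16) = 1
Base-11 expansion of each c_i:
  c_1 = 3 = 3·11^0
  c_2 = 0
  c_3 = 9 = 9·11^0
  c_4 = 8 = 8·11^0
  c_5 = 0
  c_6 = 1 = 1·11^0
λ_0 = (3, 0, 9, 8, 0, 1)

((3, 0, 9, 8, 0, 1),)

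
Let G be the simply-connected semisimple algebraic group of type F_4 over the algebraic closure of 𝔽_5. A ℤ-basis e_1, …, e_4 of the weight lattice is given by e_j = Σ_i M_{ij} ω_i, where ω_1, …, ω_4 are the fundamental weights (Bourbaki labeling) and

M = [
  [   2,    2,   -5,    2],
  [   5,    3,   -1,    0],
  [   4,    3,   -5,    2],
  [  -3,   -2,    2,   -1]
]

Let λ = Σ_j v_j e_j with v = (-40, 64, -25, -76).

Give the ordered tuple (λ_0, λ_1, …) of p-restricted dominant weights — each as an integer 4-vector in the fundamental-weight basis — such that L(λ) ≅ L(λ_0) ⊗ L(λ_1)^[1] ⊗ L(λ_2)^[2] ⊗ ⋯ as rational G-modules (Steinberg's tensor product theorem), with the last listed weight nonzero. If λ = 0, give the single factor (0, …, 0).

ω-coordinates c = M·v, v = (-40, 64, -25, -76):
  c_1 = 2*-40 + 2*64 + -5*-25 + 2*-76 = 21
  c_2 = 5*-40 + 3*64 + -1*-25 + 0*-76 = 17
  c_3 = 4*-40 + 3*64 + -5*-25 + 2*-76 = 5
  c_4 = -3*-40 + -2*64 + 2*-25 + -1*-76 = 18
Expand coordinatewise in base 5:
  c_1 = 21 = 1·5^0 + 4·5^1
  c_2 = 17 = 2·5^0 + 3·5^1
  c_3 = 5 = 0·5^0 + 1·5^1
  c_4 = 18 = 3·5^0 + 3·5^1
p-restricted factor λ_0 = (1, 2, 0, 3)
p-restricted factor λ_1 = (4, 3, 1, 3)

((1, 2, 0, 3), (4, 3, 1, 3))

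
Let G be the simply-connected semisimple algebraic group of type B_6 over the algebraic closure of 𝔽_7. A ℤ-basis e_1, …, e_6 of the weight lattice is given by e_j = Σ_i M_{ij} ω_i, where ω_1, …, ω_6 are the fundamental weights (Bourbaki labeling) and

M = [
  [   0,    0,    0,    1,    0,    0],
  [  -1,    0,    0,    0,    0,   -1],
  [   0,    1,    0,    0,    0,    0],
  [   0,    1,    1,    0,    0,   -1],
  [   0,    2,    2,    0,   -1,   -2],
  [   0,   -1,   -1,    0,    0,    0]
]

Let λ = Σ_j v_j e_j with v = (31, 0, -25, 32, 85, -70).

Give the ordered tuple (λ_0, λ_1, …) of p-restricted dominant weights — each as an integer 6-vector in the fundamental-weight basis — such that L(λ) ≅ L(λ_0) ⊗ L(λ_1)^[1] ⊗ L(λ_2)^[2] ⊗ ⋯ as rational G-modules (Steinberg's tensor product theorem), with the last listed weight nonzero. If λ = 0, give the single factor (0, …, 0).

((4, 4, 0, 3, 5, 4), (4, 5, 0, 6, 0, 3))

Change of basis e → ω: c = M·v where v = (31, 0, -25, 32, 85, -70):
  c_1 = (0)·(31) + (0)·(0) + (0)·(-25) + (1)·(32) + (0)·(85) + (0)·(-70) = 32
  c_2 = (-1)·(31) + (0)·(0) + (0)·(-25) + (0)·(32) + (0)·(85) + (-1)·(-70) = 39
  c_3 = (0)·(31) + (1)·(0) + (0)·(-25) + (0)·(32) + (0)·(85) + (0)·(-70) = 0
  c_4 = (0)·(31) + (1)·(0) + (1)·(-25) + (0)·(32) + (0)·(85) + (-1)·(-70) = 45
  c_5 = (0)·(31) + (2)·(0) + (2)·(-25) + (0)·(32) + (-1)·(85) + (-2)·(-70) = 5
  c_6 = (0)·(31) + (-1)·(0) + (-1)·(-25) + (0)·(32) + (0)·(85) + (0)·(-70) = 25
Base-7 expansion of each c_i:
  c_1 = 32 = 4·7^0 + 4·7^1
  c_2 = 39 = 4·7^0 + 5·7^1
  c_3 = 0
  c_4 = 45 = 3·7^0 + 6·7^1
  c_5 = 5 = 5·7^0
  c_6 = 25 = 4·7^0 + 3·7^1
Factor λ_0 = (4, 4, 0, 3, 5, 4)
Factor λ_1 = (4, 5, 0, 6, 0, 3)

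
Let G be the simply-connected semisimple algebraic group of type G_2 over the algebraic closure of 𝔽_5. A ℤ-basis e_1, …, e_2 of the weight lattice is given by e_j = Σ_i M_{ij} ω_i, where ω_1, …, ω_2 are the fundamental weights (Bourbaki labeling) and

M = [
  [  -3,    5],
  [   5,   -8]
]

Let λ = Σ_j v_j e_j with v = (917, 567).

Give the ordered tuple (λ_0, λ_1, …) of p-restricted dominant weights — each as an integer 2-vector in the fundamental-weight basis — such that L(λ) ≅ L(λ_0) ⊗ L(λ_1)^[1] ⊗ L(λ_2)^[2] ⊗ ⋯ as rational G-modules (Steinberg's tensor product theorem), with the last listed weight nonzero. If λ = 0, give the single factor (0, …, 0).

((4, 4), (1, 4), (3, 1))

In the fundamental-weight basis, λ has coordinates c = M·v (v = (917, 567)):
  c_1 = (-3)·(917) + 5·567 = 84
  c_2 = 5·917 + (-8)·(567) = 49
Base-5 expansion of each c_i:
  c_1 = 84 = 4·5^0 + 1·5^1 + 3·5^2
  c_2 = 49 = 4·5^0 + 4·5^1 + 1·5^2
p-restricted factor λ_0 = (4, 4)
p-restricted factor λ_1 = (1, 4)
p-restricted factor λ_2 = (3, 1)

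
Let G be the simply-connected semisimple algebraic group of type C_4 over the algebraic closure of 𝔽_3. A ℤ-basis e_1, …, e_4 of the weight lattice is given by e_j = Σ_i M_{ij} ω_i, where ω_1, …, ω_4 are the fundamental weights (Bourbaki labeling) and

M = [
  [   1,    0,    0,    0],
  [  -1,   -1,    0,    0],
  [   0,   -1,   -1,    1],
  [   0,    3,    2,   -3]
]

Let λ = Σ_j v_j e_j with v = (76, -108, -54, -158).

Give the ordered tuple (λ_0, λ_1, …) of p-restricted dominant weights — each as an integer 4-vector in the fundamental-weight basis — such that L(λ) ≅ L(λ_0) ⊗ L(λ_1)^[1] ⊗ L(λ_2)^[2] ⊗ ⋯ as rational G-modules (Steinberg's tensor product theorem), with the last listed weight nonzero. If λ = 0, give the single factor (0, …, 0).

In the fundamental-weight basis, λ has coordinates c = M·v (v = (76, -108, -54, -158)):
  c_1 = (1)·(76) + (0)·(-108) + (0)·(-54) + (0)·(-158) = 76
  c_2 = (-1)·(76) + (-1)·(-108) + (0)·(-54) + (0)·(-158) = 32
  c_3 = (0)·(76) + (-1)·(-108) + (-1)·(-54) + (1)·(-158) = 4
  c_4 = (0)·(76) + (3)·(-108) + (2)·(-54) + (-3)·(-158) = 42
Base-3 expansion of each c_i:
  c_1 = 76 = 1·3^0 + 1·3^1 + 2·3^2 + 2·3^3
  c_2 = 32 = 2·3^0 + 1·3^1 + 0·3^2 + 1·3^3
  c_3 = 4 = 1·3^0 + 1·3^1
  c_4 = 42 = 0·3^0 + 2·3^1 + 1·3^2 + 1·3^3
Factor λ_0 = (1, 2, 1, 0)
Factor λ_1 = (1, 1, 1, 2)
Factor λ_2 = (2, 0, 0, 1)
Factor λ_3 = (2, 1, 0, 1)

((1, 2, 1, 0), (1, 1, 1, 2), (2, 0, 0, 1), (2, 1, 0, 1))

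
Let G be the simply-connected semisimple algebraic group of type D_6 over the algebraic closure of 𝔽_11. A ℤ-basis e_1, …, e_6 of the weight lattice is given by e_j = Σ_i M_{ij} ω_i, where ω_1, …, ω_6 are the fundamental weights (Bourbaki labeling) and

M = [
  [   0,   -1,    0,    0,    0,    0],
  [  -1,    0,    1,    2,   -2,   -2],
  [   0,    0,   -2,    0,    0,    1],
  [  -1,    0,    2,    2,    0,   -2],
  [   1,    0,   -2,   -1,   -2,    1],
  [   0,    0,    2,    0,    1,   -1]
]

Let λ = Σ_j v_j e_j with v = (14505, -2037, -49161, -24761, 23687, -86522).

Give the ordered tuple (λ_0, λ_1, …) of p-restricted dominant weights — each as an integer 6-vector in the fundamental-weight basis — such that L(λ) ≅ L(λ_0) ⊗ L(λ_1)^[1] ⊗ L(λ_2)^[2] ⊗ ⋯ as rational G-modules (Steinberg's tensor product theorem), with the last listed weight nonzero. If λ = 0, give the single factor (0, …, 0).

In the fundamental-weight basis, λ has coordinates c = M·v (v = (14505, -2037, -49161, -24761, 23687, -86522)):
  c_1 = 0·14505 + (-1)·(-2037) + (0)·(-49161) + (0)·(-24761) + 0·23687 + (0)·(-86522) = 2037
  c_2 = (-1)·(14505) + (0)·(-2037) + (1)·(-49161) + (2)·(-24761) + (-2)·(23687) + (-2)·(-86522) = 12482
  c_3 = 0·14505 + (0)·(-2037) + (-2)·(-49161) + (0)·(-24761) + 0·23687 + (1)·(-86522) = 11800
  c_4 = (-1)·(14505) + (0)·(-2037) + (2)·(-49161) + (2)·(-24761) + 0·23687 + (-2)·(-86522) = 10695
  c_5 = 1·14505 + (0)·(-2037) + (-2)·(-49161) + (-1)·(-24761) + (-2)·(23687) + (1)·(-86522) = 3692
  c_6 = 0·14505 + (0)·(-2037) + (2)·(-49161) + (0)·(-24761) + 1·23687 + (-1)·(-86522) = 11887
Expand coordinatewise in base 11:
  c_1 = 2037 = 2·11^0 + 9·11^1 + 5·11^2 + 1·11^3
  c_2 = 12482 = 8·11^0 + 1·11^1 + 4·11^2 + 9·11^3
  c_3 = 11800 = 8·11^0 + 5·11^1 + 9·11^2 + 8·11^3
  c_4 = 10695 = 3·11^0 + 4·11^1 + 0·11^2 + 8·11^3
  c_5 = 3692 = 7·11^0 + 5·11^1 + 8·11^2 + 2·11^3
  c_6 = 11887 = 7·11^0 + 2·11^1 + 10·11^2 + 8·11^3
p-restricted factor λ_0 = (2, 8, 8, 3, 7, 7)
p-restricted factor λ_1 = (9, 1, 5, 4, 5, 2)
p-restricted factor λ_2 = (5, 4, 9, 0, 8, 10)
p-restricted factor λ_3 = (1, 9, 8, 8, 2, 8)

((2, 8, 8, 3, 7, 7), (9, 1, 5, 4, 5, 2), (5, 4, 9, 0, 8, 10), (1, 9, 8, 8, 2, 8))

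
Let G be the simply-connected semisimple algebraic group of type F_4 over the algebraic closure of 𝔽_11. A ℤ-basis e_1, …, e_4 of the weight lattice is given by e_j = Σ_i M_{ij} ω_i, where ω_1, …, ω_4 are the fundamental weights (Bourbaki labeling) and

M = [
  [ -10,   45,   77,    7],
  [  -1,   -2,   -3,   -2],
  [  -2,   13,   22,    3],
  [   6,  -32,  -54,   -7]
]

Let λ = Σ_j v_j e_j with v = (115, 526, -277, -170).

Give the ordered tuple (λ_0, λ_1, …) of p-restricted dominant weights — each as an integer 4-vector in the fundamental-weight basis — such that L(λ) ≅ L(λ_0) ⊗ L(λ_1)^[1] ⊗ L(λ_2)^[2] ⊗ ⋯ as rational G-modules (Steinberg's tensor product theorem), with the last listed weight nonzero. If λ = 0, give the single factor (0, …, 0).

ω-coordinates c = M·v, v = (115, 526, -277, -170):
  c_1 = -10*115 + 45*526 + 77*-277 + 7*-170 = 1
  c_2 = -1*115 + -2*526 + -3*-277 + -2*-170 = 4
  c_3 = -2*115 + 13*526 + 22*-277 + 3*-170 = 4
  c_4 = 6*115 + -32*526 + -54*-277 + -7*-170 = 6
Base-11 expansion of each c_i:
  c_1 = 1 = 1·11^0
  c_2 = 4 = 4·11^0
  c_3 = 4 = 4·11^0
  c_4 = 6 = 6·11^0
Factor λ_0 = (1, 4, 4, 6)

((1, 4, 4, 6),)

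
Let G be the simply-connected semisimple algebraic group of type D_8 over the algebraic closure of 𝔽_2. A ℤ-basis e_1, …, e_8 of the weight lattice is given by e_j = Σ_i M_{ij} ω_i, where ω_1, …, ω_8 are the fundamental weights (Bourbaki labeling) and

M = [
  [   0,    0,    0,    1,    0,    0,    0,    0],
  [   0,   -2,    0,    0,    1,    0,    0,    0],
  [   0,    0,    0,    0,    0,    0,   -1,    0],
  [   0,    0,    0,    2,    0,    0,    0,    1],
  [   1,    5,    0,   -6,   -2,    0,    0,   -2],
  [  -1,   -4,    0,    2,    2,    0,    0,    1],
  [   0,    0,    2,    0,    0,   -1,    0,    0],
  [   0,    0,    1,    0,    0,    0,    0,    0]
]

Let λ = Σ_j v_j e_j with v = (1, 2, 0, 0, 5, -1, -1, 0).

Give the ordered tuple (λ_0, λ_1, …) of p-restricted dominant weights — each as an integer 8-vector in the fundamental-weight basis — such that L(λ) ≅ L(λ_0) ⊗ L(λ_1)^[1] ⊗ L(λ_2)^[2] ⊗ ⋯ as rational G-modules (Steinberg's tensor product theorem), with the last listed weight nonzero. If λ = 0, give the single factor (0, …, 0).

((0, 1, 1, 0, 1, 1, 1, 0),)

Compute c_i = Σ_j M_{ij} v_j with v = (1, 2, 0, 0, 5, -1, -1, 0):
  c_1 = (0)·(1) + (0)·(2) + (0)·(0) + (1)·(0) + (0)·(5) + (0)·(-1) + (0)·(-1) + (0)·(0) = 0
  c_2 = (0)·(1) + (-2)·(2) + (0)·(0) + (0)·(0) + (1)·(5) + (0)·(-1) + (0)·(-1) + (0)·(0) = 1
  c_3 = (0)·(1) + (0)·(2) + (0)·(0) + (0)·(0) + (0)·(5) + (0)·(-1) + (-1)·(-1) + (0)·(0) = 1
  c_4 = (0)·(1) + (0)·(2) + (0)·(0) + (2)·(0) + (0)·(5) + (0)·(-1) + (0)·(-1) + (1)·(0) = 0
  c_5 = (1)·(1) + (5)·(2) + (0)·(0) + (-6)·(0) + (-2)·(5) + (0)·(-1) + (0)·(-1) + (-2)·(0) = 1
  c_6 = (-1)·(1) + (-4)·(2) + (0)·(0) + (2)·(0) + (2)·(5) + (0)·(-1) + (0)·(-1) + (1)·(0) = 1
  c_7 = (0)·(1) + (0)·(2) + (2)·(0) + (0)·(0) + (0)·(5) + (-1)·(-1) + (0)·(-1) + (0)·(0) = 1
  c_8 = (0)·(1) + (0)·(2) + (1)·(0) + (0)·(0) + (0)·(5) + (0)·(-1) + (0)·(-1) + (0)·(0) = 0
Writing each c_i in base p = 2:
  c_1 = 0
  c_2 = 1 = 1·2^0
  c_3 = 1 = 1·2^0
  c_4 = 0
  c_5 = 1 = 1·2^0
  c_6 = 1 = 1·2^0
  c_7 = 1 = 1·2^0
  c_8 = 0
λ_0 = (0, 1, 1, 0, 1, 1, 1, 0)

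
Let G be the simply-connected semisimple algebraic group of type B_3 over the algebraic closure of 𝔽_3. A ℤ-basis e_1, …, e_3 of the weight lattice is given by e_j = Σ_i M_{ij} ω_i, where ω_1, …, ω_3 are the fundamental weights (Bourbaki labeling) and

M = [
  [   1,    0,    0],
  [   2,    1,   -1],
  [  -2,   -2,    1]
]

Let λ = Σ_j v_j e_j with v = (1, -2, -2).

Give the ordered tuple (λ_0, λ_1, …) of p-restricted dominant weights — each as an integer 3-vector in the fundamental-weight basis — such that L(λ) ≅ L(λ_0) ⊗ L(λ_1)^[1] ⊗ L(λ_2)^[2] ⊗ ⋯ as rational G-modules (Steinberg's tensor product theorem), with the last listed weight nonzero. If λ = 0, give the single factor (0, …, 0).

Change of basis e → ω: c = M·v where v = (1, -2, -2):
  c_1 = (1)·(1) + (0)·(-2) + (0)·(-2) = 1
  c_2 = (2)·(1) + (1)·(-2) + (-1)·(-2) = 2
  c_3 = (-2)·(1) + (-2)·(-2) + (1)·(-2) = 0
p = 3; digits c_i = Σ_j d_{ij}·3^j, 0 ≤ d_{ij} < 3:
  c_1 = 1 = 1·3^0
  c_2 = 2 = 2·3^0
  c_3 = 0
p-restricted factor λ_0 = (1, 2, 0)

((1, 2, 0),)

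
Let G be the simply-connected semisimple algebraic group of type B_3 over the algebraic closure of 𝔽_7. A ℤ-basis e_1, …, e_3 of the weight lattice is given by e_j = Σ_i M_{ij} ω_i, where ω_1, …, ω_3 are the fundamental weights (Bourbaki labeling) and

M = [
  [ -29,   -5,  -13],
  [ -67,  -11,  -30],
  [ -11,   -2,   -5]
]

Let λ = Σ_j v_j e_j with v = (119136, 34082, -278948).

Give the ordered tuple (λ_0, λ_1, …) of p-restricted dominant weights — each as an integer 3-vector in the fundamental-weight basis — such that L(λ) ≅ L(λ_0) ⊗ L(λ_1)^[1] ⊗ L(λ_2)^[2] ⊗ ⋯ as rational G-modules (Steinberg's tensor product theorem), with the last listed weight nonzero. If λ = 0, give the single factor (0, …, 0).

((4, 2, 1), (5, 1, 1), (5, 2, 6), (2, 5, 4), (0, 4, 6))

ω-coordinates c = M·v, v = (119136, 34082, -278948):
  c_1 = -29*119136 + -5*34082 + -13*-278948 = 970
  c_2 = -67*119136 + -11*34082 + -30*-278948 = 11426
  c_3 = -11*119136 + -2*34082 + -5*-278948 = 16080
p = 7; digits c_i = Σ_j d_{ij}·7^j, 0 ≤ d_{ij} < 7:
  c_1 = 970 = 4·7^0 + 5·7^1 + 5·7^2 + 2·7^3
  c_2 = 11426 = 2·7^0 + 1·7^1 + 2·7^2 + 5·7^3 + 4·7^4
  c_3 = 16080 = 1·7^0 + 1·7^1 + 6·7^2 + 4·7^3 + 6·7^4
Factor λ_0 = (4, 2, 1)
Factor λ_1 = (5, 1, 1)
Factor λ_2 = (5, 2, 6)
Factor λ_3 = (2, 5, 4)
Factor λ_4 = (0, 4, 6)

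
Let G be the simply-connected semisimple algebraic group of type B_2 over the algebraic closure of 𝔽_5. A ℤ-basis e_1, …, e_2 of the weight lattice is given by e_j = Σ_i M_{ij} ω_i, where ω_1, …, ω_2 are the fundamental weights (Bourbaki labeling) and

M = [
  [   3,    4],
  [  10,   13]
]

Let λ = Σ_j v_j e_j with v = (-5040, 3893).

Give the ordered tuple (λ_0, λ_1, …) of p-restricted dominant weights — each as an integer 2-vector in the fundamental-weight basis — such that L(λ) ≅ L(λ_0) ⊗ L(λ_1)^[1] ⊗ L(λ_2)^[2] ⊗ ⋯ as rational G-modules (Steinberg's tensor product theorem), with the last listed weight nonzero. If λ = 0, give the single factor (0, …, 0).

In the fundamental-weight basis, λ has coordinates c = M·v (v = (-5040, 3893)):
  c_1 = 3*-5040 + 4*3893 = 452
  c_2 = 10*-5040 + 13*3893 = 209
Base-5 expansion of each c_i:
  c_1 = 452 = 2·5^0 + 0·5^1 + 3·5^2 + 3·5^3
  c_2 = 209 = 4·5^0 + 1·5^1 + 3·5^2 + 1·5^3
Factor λ_0 = (2, 4)
Factor λ_1 = (0, 1)
Factor λ_2 = (3, 3)
Factor λ_3 = (3, 1)

((2, 4), (0, 1), (3, 3), (3, 1))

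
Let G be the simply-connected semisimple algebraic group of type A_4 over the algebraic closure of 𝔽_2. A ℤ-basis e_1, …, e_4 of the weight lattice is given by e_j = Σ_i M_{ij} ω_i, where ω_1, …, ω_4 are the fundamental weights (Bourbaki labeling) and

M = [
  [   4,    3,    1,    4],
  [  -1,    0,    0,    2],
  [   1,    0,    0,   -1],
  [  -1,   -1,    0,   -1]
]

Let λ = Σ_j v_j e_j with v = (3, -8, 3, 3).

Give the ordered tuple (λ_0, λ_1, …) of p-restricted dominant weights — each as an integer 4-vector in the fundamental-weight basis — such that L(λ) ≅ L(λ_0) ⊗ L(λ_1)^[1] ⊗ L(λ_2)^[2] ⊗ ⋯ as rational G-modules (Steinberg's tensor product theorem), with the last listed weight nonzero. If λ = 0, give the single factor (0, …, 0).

Compute c_i = Σ_j M_{ij} v_j with v = (3, -8, 3, 3):
  c_1 = (4)·(3) + (3)·(-8) + (1)·(3) + (4)·(3) = 3
  c_2 = (-1)·(3) + (0)·(-8) + (0)·(3) + (2)·(3) = 3
  c_3 = (1)·(3) + (0)·(-8) + (0)·(3) + (-1)·(3) = 0
  c_4 = (-1)·(3) + (-1)·(-8) + (0)·(3) + (-1)·(3) = 2
Writing each c_i in base p = 2:
  c_1 = 3 = 1·2^0 + 1·2^1
  c_2 = 3 = 1·2^0 + 1·2^1
  c_3 = 0
  c_4 = 2 = 0·2^0 + 1·2^1
λ_0 = (1, 1, 0, 0)
λ_1 = (1, 1, 0, 1)

((1, 1, 0, 0), (1, 1, 0, 1))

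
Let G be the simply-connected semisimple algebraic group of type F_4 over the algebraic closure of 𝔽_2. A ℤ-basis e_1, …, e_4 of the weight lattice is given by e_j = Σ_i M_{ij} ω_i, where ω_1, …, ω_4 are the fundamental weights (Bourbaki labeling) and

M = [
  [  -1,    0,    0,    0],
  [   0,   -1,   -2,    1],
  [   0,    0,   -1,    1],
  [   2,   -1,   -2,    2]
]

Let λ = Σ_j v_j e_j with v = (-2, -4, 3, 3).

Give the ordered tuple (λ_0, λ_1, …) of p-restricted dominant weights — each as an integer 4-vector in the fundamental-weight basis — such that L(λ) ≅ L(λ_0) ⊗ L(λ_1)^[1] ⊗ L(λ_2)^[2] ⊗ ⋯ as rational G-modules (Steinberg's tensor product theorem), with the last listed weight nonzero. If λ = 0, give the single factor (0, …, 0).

((0, 1, 0, 0), (1, 0, 0, 0))

Change of basis e → ω: c = M·v where v = (-2, -4, 3, 3):
  c_1 = (-1)·(-2) + (0)·(-4) + 0·3 + 0·3 = 2
  c_2 = (0)·(-2) + (-1)·(-4) + (-2)·(3) + 1·3 = 1
  c_3 = (0)·(-2) + (0)·(-4) + (-1)·(3) + 1·3 = 0
  c_4 = (2)·(-2) + (-1)·(-4) + (-2)·(3) + 2·3 = 0
Base-2 expansion of each c_i:
  c_1 = 2 = 0·2^0 + 1·2^1
  c_2 = 1 = 1·2^0
  c_3 = 0
  c_4 = 0
Factor λ_0 = (0, 1, 0, 0)
Factor λ_1 = (1, 0, 0, 0)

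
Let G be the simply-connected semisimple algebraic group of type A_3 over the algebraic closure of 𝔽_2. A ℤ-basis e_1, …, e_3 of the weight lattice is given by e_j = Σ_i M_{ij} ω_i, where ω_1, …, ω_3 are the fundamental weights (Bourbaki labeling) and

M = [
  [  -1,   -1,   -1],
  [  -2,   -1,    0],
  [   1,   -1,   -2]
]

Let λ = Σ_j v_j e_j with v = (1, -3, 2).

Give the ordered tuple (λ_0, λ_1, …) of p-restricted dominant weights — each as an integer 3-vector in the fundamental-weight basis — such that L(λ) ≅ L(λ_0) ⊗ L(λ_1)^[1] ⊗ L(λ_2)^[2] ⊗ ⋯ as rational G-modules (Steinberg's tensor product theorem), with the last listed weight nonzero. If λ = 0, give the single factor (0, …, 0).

Converting to the ω-basis (c_i = row i of M dotted with v = (1, -3, 2)):
  c_1 = (-1)·(1) + (-1)·(-3) + (-1)·(2) = 0
  c_2 = (-2)·(1) + (-1)·(-3) + (0)·(2) = 1
  c_3 = (1)·(1) + (-1)·(-3) + (-2)·(2) = 0
Expand coordinatewise in base 2:
  c_1 = 0
  c_2 = 1 = 1·2^0
  c_3 = 0
p-restricted factor λ_0 = (0, 1, 0)

((0, 1, 0),)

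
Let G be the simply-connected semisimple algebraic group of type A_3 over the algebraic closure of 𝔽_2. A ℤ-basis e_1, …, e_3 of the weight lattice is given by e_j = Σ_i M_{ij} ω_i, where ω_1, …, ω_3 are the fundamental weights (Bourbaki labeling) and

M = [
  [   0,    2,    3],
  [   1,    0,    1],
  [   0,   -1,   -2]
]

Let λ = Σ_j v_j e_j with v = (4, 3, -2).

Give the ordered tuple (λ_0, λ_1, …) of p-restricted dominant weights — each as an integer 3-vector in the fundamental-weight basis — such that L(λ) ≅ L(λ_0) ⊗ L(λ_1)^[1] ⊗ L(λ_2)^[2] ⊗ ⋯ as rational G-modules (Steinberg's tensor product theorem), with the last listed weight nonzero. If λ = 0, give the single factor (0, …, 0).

Converting to the ω-basis (c_i = row i of M dotted with v = (4, 3, -2)):
  c_1 = (0)·(4) + (2)·(3) + (3)·(-2) = 0
  c_2 = (1)·(4) + (0)·(3) + (1)·(-2) = 2
  c_3 = (0)·(4) + (-1)·(3) + (-2)·(-2) = 1
Base-2 expansion of each c_i:
  c_1 = 0
  c_2 = 2 = 0·2^0 + 1·2^1
  c_3 = 1 = 1·2^0
p-restricted factor λ_0 = (0, 0, 1)
p-restricted factor λ_1 = (0, 1, 0)

((0, 0, 1), (0, 1, 0))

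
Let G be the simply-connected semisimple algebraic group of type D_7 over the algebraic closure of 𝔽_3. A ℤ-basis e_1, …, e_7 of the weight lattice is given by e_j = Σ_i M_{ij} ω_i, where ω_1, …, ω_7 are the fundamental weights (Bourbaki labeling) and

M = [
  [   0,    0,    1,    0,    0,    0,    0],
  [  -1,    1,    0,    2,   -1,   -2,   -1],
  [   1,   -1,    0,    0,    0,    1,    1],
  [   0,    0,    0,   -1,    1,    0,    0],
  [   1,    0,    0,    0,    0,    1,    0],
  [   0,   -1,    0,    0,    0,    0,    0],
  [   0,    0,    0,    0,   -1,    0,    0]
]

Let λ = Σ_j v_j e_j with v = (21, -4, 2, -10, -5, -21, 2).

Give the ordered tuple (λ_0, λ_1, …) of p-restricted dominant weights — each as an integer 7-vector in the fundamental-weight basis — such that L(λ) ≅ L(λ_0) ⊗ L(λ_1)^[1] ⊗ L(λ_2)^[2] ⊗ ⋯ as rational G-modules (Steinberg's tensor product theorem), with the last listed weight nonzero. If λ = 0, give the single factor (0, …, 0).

Compute c_i = Σ_j M_{ij} v_j with v = (21, -4, 2, -10, -5, -21, 2):
  c_1 = 0·21 + (0)·(-4) + 1·2 + (0)·(-10) + (0)·(-5) + (0)·(-21) + 0·2 = 2
  c_2 = (-1)·(21) + (1)·(-4) + 0·2 + (2)·(-10) + (-1)·(-5) + (-2)·(-21) + (-1)·(2) = 0
  c_3 = 1·21 + (-1)·(-4) + 0·2 + (0)·(-10) + (0)·(-5) + (1)·(-21) + 1·2 = 6
  c_4 = 0·21 + (0)·(-4) + 0·2 + (-1)·(-10) + (1)·(-5) + (0)·(-21) + 0·2 = 5
  c_5 = 1·21 + (0)·(-4) + 0·2 + (0)·(-10) + (0)·(-5) + (1)·(-21) + 0·2 = 0
  c_6 = 0·21 + (-1)·(-4) + 0·2 + (0)·(-10) + (0)·(-5) + (0)·(-21) + 0·2 = 4
  c_7 = 0·21 + (0)·(-4) + 0·2 + (0)·(-10) + (-1)·(-5) + (0)·(-21) + 0·2 = 5
Expand coordinatewise in base 3:
  c_1 = 2 = 2·3^0
  c_2 = 0
  c_3 = 6 = 0·3^0 + 2·3^1
  c_4 = 5 = 2·3^0 + 1·3^1
  c_5 = 0
  c_6 = 4 = 1·3^0 + 1·3^1
  c_7 = 5 = 2·3^0 + 1·3^1
Factor λ_0 = (2, 0, 0, 2, 0, 1, 2)
Factor λ_1 = (0, 0, 2, 1, 0, 1, 1)

((2, 0, 0, 2, 0, 1, 2), (0, 0, 2, 1, 0, 1, 1))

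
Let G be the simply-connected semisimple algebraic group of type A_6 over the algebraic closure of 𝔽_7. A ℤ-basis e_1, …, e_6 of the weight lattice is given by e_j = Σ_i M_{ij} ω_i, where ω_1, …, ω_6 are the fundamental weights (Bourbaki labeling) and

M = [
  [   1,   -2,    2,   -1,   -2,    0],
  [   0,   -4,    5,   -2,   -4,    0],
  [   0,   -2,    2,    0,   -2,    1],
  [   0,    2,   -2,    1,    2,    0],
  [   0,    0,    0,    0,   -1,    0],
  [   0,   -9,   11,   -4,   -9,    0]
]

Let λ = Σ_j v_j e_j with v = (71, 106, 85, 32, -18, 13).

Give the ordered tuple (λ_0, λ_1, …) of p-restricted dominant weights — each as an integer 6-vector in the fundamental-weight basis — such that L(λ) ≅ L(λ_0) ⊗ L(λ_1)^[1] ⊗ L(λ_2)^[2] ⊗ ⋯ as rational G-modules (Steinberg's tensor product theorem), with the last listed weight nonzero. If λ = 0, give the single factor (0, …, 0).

In the fundamental-weight basis, λ has coordinates c = M·v (v = (71, 106, 85, 32, -18, 13)):
  c_1 = (1)·(71) + (-2)·(106) + (2)·(85) + (-1)·(32) + (-2)·(-18) + (0)·(13) = 33
  c_2 = (0)·(71) + (-4)·(106) + (5)·(85) + (-2)·(32) + (-4)·(-18) + (0)·(13) = 9
  c_3 = (0)·(71) + (-2)·(106) + (2)·(85) + (0)·(32) + (-2)·(-18) + (1)·(13) = 7
  c_4 = (0)·(71) + (2)·(106) + (-2)·(85) + (1)·(32) + (2)·(-18) + (0)·(13) = 38
  c_5 = (0)·(71) + (0)·(106) + (0)·(85) + (0)·(32) + (-1)·(-18) + (0)·(13) = 18
  c_6 = (0)·(71) + (-9)·(106) + (11)·(85) + (-4)·(32) + (-9)·(-18) + (0)·(13) = 15
p = 7; digits c_i = Σ_j d_{ij}·7^j, 0 ≤ d_{ij} < 7:
  c_1 = 33 = 5·7^0 + 4·7^1
  c_2 = 9 = 2·7^0 + 1·7^1
  c_3 = 7 = 0·7^0 + 1·7^1
  c_4 = 38 = 3·7^0 + 5·7^1
  c_5 = 18 = 4·7^0 + 2·7^1
  c_6 = 15 = 1·7^0 + 2·7^1
λ_0 = (5, 2, 0, 3, 4, 1)
λ_1 = (4, 1, 1, 5, 2, 2)

((5, 2, 0, 3, 4, 1), (4, 1, 1, 5, 2, 2))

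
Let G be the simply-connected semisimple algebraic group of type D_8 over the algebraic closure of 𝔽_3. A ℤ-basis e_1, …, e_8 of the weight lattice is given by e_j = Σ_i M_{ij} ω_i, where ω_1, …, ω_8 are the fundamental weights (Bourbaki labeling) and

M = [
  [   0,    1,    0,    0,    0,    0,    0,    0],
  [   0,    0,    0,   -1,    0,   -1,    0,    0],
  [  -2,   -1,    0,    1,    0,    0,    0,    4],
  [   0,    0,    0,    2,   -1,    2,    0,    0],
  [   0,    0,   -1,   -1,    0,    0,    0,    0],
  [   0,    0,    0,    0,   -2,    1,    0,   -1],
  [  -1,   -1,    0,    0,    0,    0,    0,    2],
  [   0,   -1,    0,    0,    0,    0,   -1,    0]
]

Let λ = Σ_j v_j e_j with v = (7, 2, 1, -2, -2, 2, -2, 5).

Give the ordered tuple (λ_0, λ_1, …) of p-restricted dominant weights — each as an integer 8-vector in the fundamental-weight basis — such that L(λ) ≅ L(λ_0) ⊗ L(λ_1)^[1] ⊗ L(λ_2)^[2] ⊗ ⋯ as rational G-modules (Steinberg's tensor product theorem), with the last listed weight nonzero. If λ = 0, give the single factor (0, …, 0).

((2, 0, 2, 2, 1, 1, 1, 0),)

In the fundamental-weight basis, λ has coordinates c = M·v (v = (7, 2, 1, -2, -2, 2, -2, 5)):
  c_1 = 0·7 + 1·2 + 0·1 + (0)·(-2) + (0)·(-2) + 0·2 + (0)·(-2) + 0·5 = 2
  c_2 = 0·7 + 0·2 + 0·1 + (-1)·(-2) + (0)·(-2) + (-1)·(2) + (0)·(-2) + 0·5 = 0
  c_3 = (-2)·(7) + (-1)·(2) + 0·1 + (1)·(-2) + (0)·(-2) + 0·2 + (0)·(-2) + 4·5 = 2
  c_4 = 0·7 + 0·2 + 0·1 + (2)·(-2) + (-1)·(-2) + 2·2 + (0)·(-2) + 0·5 = 2
  c_5 = 0·7 + 0·2 + (-1)·(1) + (-1)·(-2) + (0)·(-2) + 0·2 + (0)·(-2) + 0·5 = 1
  c_6 = 0·7 + 0·2 + 0·1 + (0)·(-2) + (-2)·(-2) + 1·2 + (0)·(-2) + (-1)·(5) = 1
  c_7 = (-1)·(7) + (-1)·(2) + 0·1 + (0)·(-2) + (0)·(-2) + 0·2 + (0)·(-2) + 2·5 = 1
  c_8 = 0·7 + (-1)·(2) + 0·1 + (0)·(-2) + (0)·(-2) + 0·2 + (-1)·(-2) + 0·5 = 0
p = 3; digits c_i = Σ_j d_{ij}·3^j, 0 ≤ d_{ij} < 3:
  c_1 = 2 = 2·3^0
  c_2 = 0
  c_3 = 2 = 2·3^0
  c_4 = 2 = 2·3^0
  c_5 = 1 = 1·3^0
  c_6 = 1 = 1·3^0
  c_7 = 1 = 1·3^0
  c_8 = 0
Factor λ_0 = (2, 0, 2, 2, 1, 1, 1, 0)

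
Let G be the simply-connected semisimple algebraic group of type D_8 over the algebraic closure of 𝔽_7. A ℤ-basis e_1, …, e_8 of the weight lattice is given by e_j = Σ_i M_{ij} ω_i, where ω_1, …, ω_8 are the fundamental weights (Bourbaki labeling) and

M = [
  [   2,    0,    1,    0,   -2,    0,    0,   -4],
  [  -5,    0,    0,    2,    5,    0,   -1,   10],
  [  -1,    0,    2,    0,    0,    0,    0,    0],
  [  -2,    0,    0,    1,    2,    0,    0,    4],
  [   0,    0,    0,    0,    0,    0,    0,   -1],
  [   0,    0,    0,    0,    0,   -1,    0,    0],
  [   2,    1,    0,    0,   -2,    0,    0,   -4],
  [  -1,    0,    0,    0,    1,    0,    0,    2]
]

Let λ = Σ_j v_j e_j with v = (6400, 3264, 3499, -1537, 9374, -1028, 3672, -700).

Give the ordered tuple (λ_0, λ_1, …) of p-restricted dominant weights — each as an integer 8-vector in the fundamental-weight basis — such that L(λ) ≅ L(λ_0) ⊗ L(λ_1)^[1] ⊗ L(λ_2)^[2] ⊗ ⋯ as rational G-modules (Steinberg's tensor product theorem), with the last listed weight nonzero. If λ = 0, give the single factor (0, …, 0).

((1, 4, 3, 1, 0, 6, 4, 6), (1, 6, 1, 6, 2, 6, 2, 0), (0, 1, 5, 4, 0, 6, 2, 4), (1, 3, 1, 4, 2, 2, 0, 4))

Compute c_i = Σ_j M_{ij} v_j with v = (6400, 3264, 3499, -1537, 9374, -1028, 3672, -700):
  c_1 = 2*6400 + 0*3264 + 1*3499 + 0*-1537 + -2*9374 + 0*-1028 + 0*3672 + -4*-700 = 351
  c_2 = -5*6400 + 0*3264 + 0*3499 + 2*-1537 + 5*9374 + 0*-1028 + -1*3672 + 10*-700 = 1124
  c_3 = -1*6400 + 0*3264 + 2*3499 + 0*-1537 + 0*9374 + 0*-1028 + 0*3672 + 0*-700 = 598
  c_4 = -2*6400 + 0*3264 + 0*3499 + 1*-1537 + 2*9374 + 0*-1028 + 0*3672 + 4*-700 = 1611
  c_5 = 0*6400 + 0*3264 + 0*3499 + 0*-1537 + 0*9374 + 0*-1028 + 0*3672 + -1*-700 = 700
  c_6 = 0*6400 + 0*3264 + 0*3499 + 0*-1537 + 0*9374 + -1*-1028 + 0*3672 + 0*-700 = 1028
  c_7 = 2*6400 + 1*3264 + 0*3499 + 0*-1537 + -2*9374 + 0*-1028 + 0*3672 + -4*-700 = 116
  c_8 = -1*6400 + 0*3264 + 0*3499 + 0*-1537 + 1*9374 + 0*-1028 + 0*3672 + 2*-700 = 1574
Writing each c_i in base p = 7:
  c_1 = 351 = 1·7^0 + 1·7^1 + 0·7^2 + 1·7^3
  c_2 = 1124 = 4·7^0 + 6·7^1 + 1·7^2 + 3·7^3
  c_3 = 598 = 3·7^0 + 1·7^1 + 5·7^2 + 1·7^3
  c_4 = 1611 = 1·7^0 + 6·7^1 + 4·7^2 + 4·7^3
  c_5 = 700 = 0·7^0 + 2·7^1 + 0·7^2 + 2·7^3
  c_6 = 1028 = 6·7^0 + 6·7^1 + 6·7^2 + 2·7^3
  c_7 = 116 = 4·7^0 + 2·7^1 + 2·7^2
  c_8 = 1574 = 6·7^0 + 0·7^1 + 4·7^2 + 4·7^3
p-restricted factor λ_0 = (1, 4, 3, 1, 0, 6, 4, 6)
p-restricted factor λ_1 = (1, 6, 1, 6, 2, 6, 2, 0)
p-restricted factor λ_2 = (0, 1, 5, 4, 0, 6, 2, 4)
p-restricted factor λ_3 = (1, 3, 1, 4, 2, 2, 0, 4)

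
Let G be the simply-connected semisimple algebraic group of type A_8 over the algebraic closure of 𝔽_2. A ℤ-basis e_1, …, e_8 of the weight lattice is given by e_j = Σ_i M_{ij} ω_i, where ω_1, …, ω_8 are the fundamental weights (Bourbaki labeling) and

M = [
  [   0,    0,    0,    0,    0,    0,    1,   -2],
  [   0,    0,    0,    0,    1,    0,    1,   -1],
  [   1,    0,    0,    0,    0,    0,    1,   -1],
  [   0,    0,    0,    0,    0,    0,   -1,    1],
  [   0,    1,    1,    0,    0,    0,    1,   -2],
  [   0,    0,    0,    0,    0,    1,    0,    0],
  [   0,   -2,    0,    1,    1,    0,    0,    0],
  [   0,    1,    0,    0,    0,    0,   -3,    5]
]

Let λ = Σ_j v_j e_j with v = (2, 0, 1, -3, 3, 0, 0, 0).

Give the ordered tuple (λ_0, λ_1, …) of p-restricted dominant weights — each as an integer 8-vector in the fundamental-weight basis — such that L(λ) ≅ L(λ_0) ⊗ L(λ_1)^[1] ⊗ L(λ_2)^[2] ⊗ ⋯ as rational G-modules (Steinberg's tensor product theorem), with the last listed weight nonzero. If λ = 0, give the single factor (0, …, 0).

((0, 1, 0, 0, 1, 0, 0, 0), (0, 1, 1, 0, 0, 0, 0, 0))

Compute c_i = Σ_j M_{ij} v_j with v = (2, 0, 1, -3, 3, 0, 0, 0):
  c_1 = 0·2 + 0·0 + 0·1 + (0)·(-3) + 0·3 + 0·0 + 1·0 + (-2)·(0) = 0
  c_2 = 0·2 + 0·0 + 0·1 + (0)·(-3) + 1·3 + 0·0 + 1·0 + (-1)·(0) = 3
  c_3 = 1·2 + 0·0 + 0·1 + (0)·(-3) + 0·3 + 0·0 + 1·0 + (-1)·(0) = 2
  c_4 = 0·2 + 0·0 + 0·1 + (0)·(-3) + 0·3 + 0·0 + (-1)·(0) + 1·0 = 0
  c_5 = 0·2 + 1·0 + 1·1 + (0)·(-3) + 0·3 + 0·0 + 1·0 + (-2)·(0) = 1
  c_6 = 0·2 + 0·0 + 0·1 + (0)·(-3) + 0·3 + 1·0 + 0·0 + 0·0 = 0
  c_7 = 0·2 + (-2)·(0) + 0·1 + (1)·(-3) + 1·3 + 0·0 + 0·0 + 0·0 = 0
  c_8 = 0·2 + 1·0 + 0·1 + (0)·(-3) + 0·3 + 0·0 + (-3)·(0) + 5·0 = 0
Expand coordinatewise in base 2:
  c_1 = 0
  c_2 = 3 = 1·2^0 + 1·2^1
  c_3 = 2 = 0·2^0 + 1·2^1
  c_4 = 0
  c_5 = 1 = 1·2^0
  c_6 = 0
  c_7 = 0
  c_8 = 0
p-restricted factor λ_0 = (0, 1, 0, 0, 1, 0, 0, 0)
p-restricted factor λ_1 = (0, 1, 1, 0, 0, 0, 0, 0)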